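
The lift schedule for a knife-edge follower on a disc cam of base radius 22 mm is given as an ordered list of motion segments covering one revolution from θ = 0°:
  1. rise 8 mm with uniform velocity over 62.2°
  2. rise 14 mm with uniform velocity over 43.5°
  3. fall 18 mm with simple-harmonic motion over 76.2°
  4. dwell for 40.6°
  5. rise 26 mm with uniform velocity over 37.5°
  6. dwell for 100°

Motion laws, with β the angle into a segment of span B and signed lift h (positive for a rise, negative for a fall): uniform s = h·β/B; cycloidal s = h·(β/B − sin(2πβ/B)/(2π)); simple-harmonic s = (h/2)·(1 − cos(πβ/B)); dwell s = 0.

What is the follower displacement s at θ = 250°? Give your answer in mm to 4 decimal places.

seg 1 [0°–62.2°] uniform, h=8: full span → s += 8 → s = 8.0000
seg 2 [62.2°–105.7°] uniform, h=14: full span → s += 14 → s = 22.0000
seg 3 [105.7°–181.9°] simple-harmonic, h=-18: full span → s += -18 → s = 4.0000
seg 4 [181.9°–222.5°] dwell: s stays 4.0000
seg 5 [222.5°–260°] uniform, h=26: θ=250° here. β=27.5, B=37.5. 26·27.5/37.5 = 19.0667 → s = 23.0667

23.0667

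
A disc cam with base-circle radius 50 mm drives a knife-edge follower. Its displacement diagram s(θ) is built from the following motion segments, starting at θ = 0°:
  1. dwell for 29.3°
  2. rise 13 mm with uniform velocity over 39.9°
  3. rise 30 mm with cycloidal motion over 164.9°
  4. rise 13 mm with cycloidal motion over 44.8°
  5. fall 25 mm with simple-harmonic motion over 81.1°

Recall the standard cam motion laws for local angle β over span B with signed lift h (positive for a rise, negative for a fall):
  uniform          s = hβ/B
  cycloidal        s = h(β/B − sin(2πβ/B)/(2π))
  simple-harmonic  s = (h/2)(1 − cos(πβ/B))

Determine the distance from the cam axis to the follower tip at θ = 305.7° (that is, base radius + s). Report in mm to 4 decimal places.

seg 1 [0°–29.3°] dwell: s stays 0.0000
seg 2 [29.3°–69.2°] uniform, h=13: full span → s += 13 → s = 13.0000
seg 3 [69.2°–234.1°] cycloidal, h=30: full span → s += 30 → s = 43.0000
seg 4 [234.1°–278.9°] cycloidal, h=13: full span → s += 13 → s = 56.0000
seg 5 [278.9°–360°] simple-harmonic, h=-25: θ=305.7° here. β=26.8, B=81.1. -25/2·(1 − cos(π·0.3305)) = -6.1524 → s = 49.8476
radial distance = base radius + s = 50 + 49.8476 = 99.8476

99.8476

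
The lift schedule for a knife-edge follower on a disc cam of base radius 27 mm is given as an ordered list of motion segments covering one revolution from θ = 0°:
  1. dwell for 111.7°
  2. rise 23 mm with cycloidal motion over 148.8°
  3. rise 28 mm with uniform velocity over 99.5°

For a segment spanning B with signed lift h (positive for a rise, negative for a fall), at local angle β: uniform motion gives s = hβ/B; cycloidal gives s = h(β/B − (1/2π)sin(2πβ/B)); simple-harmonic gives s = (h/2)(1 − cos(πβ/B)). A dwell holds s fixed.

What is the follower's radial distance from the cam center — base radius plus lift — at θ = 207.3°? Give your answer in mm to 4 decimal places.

seg 1 [0°–111.7°] dwell: s stays 0.0000
seg 2 [111.7°–260.5°] cycloidal, h=23: θ=207.3° here. β=95.6, B=148.8. 23·(0.6425 − sin(2π·0.6425)/(2π)) = 17.6333 → s = 17.6333
radial distance = base radius + s = 27 + 17.6333 = 44.6333

44.6333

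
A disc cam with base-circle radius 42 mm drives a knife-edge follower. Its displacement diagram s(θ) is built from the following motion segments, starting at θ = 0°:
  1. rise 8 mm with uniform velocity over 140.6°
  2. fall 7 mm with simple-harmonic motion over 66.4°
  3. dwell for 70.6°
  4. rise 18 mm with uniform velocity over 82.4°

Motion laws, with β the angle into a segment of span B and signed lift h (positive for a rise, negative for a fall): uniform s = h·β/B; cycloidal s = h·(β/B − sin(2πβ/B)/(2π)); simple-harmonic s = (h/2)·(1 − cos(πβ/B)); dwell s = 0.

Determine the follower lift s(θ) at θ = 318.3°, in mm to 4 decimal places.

seg 1 [0°–140.6°] uniform, h=8: full span → s += 8 → s = 8.0000
seg 2 [140.6°–207°] simple-harmonic, h=-7: full span → s += -7 → s = 1.0000
seg 3 [207°–277.6°] dwell: s stays 1.0000
seg 4 [277.6°–360°] uniform, h=18: θ=318.3° here. β=40.7, B=82.4. 18·40.7/82.4 = 8.8908 → s = 9.8908

9.8908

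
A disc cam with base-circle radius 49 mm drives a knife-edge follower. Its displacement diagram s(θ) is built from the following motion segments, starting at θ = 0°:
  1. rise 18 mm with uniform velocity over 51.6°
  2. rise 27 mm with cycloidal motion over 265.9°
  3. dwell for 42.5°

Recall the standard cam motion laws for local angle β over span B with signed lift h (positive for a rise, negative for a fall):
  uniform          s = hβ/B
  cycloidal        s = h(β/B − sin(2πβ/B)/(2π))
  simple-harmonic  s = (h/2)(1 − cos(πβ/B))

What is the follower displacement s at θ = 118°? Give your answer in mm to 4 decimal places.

seg 1 [0°–51.6°] uniform, h=18: full span → s += 18 → s = 18.0000
seg 2 [51.6°–317.5°] cycloidal, h=27: θ=118° here. β=66.4, B=265.9. 27·(0.2497 − sin(2π·0.2497)/(2π)) = 2.4452 → s = 20.4452

20.4452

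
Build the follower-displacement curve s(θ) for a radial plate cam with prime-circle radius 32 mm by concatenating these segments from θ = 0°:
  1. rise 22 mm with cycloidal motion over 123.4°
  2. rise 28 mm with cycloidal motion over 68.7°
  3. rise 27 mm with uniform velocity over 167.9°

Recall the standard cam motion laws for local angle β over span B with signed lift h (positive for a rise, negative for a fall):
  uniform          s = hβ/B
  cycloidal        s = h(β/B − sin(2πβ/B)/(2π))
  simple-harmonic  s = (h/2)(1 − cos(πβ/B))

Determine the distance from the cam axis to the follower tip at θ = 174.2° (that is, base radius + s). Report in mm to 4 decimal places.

seg 1 [0°–123.4°] cycloidal, h=22: full span → s += 22 → s = 22.0000
seg 2 [123.4°–192.1°] cycloidal, h=28: θ=174.2° here. β=50.8, B=68.7. 28·(0.7394 − sin(2π·0.7394)/(2π)) = 25.1511 → s = 47.1511
radial distance = base radius + s = 32 + 47.1511 = 79.1511

79.1511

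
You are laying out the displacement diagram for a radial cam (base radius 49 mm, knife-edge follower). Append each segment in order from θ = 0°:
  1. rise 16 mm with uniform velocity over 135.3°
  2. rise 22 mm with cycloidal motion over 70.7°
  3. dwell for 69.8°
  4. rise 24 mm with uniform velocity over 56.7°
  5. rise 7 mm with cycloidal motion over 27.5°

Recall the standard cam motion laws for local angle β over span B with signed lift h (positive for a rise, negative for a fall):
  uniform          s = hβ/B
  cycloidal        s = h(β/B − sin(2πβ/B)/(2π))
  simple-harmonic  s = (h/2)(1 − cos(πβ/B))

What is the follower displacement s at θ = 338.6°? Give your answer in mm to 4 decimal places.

seg 1 [0°–135.3°] uniform, h=16: full span → s += 16 → s = 16.0000
seg 2 [135.3°–206°] cycloidal, h=22: full span → s += 22 → s = 38.0000
seg 3 [206°–275.8°] dwell: s stays 38.0000
seg 4 [275.8°–332.5°] uniform, h=24: full span → s += 24 → s = 62.0000
seg 5 [332.5°–360°] cycloidal, h=7: θ=338.6° here. β=6.1, B=27.5. 7·(0.2218 − sin(2π·0.2218)/(2π)) = 0.4561 → s = 62.4561

62.4561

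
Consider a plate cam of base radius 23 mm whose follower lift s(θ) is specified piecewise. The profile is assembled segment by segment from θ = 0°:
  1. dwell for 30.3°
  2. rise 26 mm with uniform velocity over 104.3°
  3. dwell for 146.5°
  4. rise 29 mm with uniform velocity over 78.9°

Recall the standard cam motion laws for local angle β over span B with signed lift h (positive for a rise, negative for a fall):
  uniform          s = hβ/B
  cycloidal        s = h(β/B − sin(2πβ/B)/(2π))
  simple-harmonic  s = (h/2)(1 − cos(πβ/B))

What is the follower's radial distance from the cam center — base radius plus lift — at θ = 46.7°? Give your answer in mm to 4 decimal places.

seg 1 [0°–30.3°] dwell: s stays 0.0000
seg 2 [30.3°–134.6°] uniform, h=26: θ=46.7° here. β=16.4, B=104.3. 26·16.4/104.3 = 4.0882 → s = 4.0882
radial distance = base radius + s = 23 + 4.0882 = 27.0882

27.0882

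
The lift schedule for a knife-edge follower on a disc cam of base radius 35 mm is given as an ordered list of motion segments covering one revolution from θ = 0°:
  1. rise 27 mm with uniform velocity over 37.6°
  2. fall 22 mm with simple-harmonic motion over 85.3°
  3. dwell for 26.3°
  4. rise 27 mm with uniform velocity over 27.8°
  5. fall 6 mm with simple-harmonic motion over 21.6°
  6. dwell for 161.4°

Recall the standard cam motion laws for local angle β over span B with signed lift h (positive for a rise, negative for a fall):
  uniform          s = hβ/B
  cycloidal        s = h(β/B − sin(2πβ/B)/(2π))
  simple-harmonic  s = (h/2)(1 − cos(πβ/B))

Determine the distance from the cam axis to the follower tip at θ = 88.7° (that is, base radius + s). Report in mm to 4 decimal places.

seg 1 [0°–37.6°] uniform, h=27: full span → s += 27 → s = 27.0000
seg 2 [37.6°–122.9°] simple-harmonic, h=-22: θ=88.7° here. β=51.1, B=85.3. -22/2·(1 − cos(π·0.5991)) = -14.3683 → s = 12.6317
radial distance = base radius + s = 35 + 12.6317 = 47.6317

47.6317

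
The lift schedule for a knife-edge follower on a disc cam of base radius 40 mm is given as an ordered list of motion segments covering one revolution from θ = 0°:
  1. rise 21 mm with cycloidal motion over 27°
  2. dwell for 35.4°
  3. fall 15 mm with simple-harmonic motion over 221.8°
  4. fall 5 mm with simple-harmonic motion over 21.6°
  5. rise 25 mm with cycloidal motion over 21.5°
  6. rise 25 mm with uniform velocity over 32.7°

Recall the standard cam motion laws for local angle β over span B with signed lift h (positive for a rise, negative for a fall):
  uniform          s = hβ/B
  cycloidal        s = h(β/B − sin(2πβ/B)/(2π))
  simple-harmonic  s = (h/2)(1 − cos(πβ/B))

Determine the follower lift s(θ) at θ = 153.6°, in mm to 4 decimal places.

seg 1 [0°–27°] cycloidal, h=21: full span → s += 21 → s = 21.0000
seg 2 [27°–62.4°] dwell: s stays 21.0000
seg 3 [62.4°–284.2°] simple-harmonic, h=-15: θ=153.6° here. β=91.2, B=221.8. -15/2·(1 − cos(π·0.4112)) = -5.4343 → s = 15.5657

15.5657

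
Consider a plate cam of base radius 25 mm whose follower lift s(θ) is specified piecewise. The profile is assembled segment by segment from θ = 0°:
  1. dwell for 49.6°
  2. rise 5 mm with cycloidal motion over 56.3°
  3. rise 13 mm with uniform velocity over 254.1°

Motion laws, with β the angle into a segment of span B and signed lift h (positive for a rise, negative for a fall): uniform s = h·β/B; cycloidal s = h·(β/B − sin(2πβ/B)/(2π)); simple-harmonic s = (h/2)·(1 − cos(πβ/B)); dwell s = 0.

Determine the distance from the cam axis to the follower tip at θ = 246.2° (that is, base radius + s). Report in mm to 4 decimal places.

seg 1 [0°–49.6°] dwell: s stays 0.0000
seg 2 [49.6°–105.9°] cycloidal, h=5: full span → s += 5 → s = 5.0000
seg 3 [105.9°–360°] uniform, h=13: θ=246.2° here. β=140.3, B=254.1. 13·140.3/254.1 = 7.1779 → s = 12.1779
radial distance = base radius + s = 25 + 12.1779 = 37.1779

37.1779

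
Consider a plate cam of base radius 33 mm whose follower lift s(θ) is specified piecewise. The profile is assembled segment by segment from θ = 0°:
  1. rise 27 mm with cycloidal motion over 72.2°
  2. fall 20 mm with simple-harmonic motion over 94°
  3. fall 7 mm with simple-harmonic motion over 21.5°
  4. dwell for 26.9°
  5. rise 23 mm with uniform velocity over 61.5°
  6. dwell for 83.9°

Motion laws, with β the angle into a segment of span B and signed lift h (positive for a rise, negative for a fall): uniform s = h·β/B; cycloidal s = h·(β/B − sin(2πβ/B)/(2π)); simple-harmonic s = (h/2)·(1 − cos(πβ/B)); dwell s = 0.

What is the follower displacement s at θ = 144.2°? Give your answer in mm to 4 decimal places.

seg 1 [0°–72.2°] cycloidal, h=27: full span → s += 27 → s = 27.0000
seg 2 [72.2°–166.2°] simple-harmonic, h=-20: θ=144.2° here. β=72, B=94. -20/2·(1 − cos(π·0.7660)) = -17.4165 → s = 9.5835

9.5835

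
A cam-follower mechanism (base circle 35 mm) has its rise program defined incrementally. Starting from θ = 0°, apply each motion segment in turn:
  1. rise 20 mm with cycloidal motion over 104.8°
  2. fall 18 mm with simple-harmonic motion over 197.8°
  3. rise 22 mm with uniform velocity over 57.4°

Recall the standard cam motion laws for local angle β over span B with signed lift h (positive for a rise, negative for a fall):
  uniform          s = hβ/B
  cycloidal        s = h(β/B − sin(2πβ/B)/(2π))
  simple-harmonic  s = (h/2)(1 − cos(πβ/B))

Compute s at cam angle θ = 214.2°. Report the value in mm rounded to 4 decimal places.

seg 1 [0°–104.8°] cycloidal, h=20: full span → s += 20 → s = 20.0000
seg 2 [104.8°–302.6°] simple-harmonic, h=-18: θ=214.2° here. β=109.4, B=197.8. -18/2·(1 − cos(π·0.5531)) = -10.4940 → s = 9.5060

9.5060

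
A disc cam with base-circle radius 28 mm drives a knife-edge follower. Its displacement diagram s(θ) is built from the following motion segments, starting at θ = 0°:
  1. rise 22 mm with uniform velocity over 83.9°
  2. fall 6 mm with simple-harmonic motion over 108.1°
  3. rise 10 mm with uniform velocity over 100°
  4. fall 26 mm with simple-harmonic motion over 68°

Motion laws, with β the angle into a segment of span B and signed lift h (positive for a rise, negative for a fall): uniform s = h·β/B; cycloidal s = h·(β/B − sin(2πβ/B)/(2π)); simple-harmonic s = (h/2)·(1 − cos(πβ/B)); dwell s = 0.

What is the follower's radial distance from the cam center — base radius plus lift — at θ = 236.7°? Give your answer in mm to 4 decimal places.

seg 1 [0°–83.9°] uniform, h=22: full span → s += 22 → s = 22.0000
seg 2 [83.9°–192°] simple-harmonic, h=-6: full span → s += -6 → s = 16.0000
seg 3 [192°–292°] uniform, h=10: θ=236.7° here. β=44.7, B=100. 10·44.7/100 = 4.4700 → s = 20.4700
radial distance = base radius + s = 28 + 20.4700 = 48.4700

48.4700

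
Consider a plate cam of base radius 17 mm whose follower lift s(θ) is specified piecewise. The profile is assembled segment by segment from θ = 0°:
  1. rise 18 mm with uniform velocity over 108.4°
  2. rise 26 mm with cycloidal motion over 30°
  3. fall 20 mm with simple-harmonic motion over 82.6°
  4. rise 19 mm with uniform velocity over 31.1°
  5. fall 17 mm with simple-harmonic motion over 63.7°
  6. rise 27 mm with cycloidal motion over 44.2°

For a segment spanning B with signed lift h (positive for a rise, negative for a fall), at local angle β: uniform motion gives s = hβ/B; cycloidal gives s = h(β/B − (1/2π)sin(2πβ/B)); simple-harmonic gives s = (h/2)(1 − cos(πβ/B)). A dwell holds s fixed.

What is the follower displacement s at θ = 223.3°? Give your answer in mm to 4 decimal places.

seg 1 [0°–108.4°] uniform, h=18: full span → s += 18 → s = 18.0000
seg 2 [108.4°–138.4°] cycloidal, h=26: full span → s += 26 → s = 44.0000
seg 3 [138.4°–221°] simple-harmonic, h=-20: full span → s += -20 → s = 24.0000
seg 4 [221°–252.1°] uniform, h=19: θ=223.3° here. β=2.3, B=31.1. 19·2.3/31.1 = 1.4051 → s = 25.4051

25.4051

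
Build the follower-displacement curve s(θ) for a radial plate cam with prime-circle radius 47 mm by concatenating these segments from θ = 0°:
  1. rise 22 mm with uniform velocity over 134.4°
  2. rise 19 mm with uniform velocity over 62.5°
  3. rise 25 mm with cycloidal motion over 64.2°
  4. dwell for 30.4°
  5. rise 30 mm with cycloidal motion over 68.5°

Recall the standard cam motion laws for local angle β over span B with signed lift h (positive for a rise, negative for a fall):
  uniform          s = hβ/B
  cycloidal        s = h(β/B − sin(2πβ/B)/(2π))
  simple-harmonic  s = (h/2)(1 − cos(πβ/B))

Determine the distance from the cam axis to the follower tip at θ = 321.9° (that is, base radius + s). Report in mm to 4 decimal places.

seg 1 [0°–134.4°] uniform, h=22: full span → s += 22 → s = 22.0000
seg 2 [134.4°–196.9°] uniform, h=19: full span → s += 19 → s = 41.0000
seg 3 [196.9°–261.1°] cycloidal, h=25: full span → s += 25 → s = 66.0000
seg 4 [261.1°–291.5°] dwell: s stays 66.0000
seg 5 [291.5°–360°] cycloidal, h=30: θ=321.9° here. β=30.4, B=68.5. 30·(0.4438 − sin(2π·0.4438)/(2π)) = 11.6626 → s = 77.6626
radial distance = base radius + s = 47 + 77.6626 = 124.6626

124.6626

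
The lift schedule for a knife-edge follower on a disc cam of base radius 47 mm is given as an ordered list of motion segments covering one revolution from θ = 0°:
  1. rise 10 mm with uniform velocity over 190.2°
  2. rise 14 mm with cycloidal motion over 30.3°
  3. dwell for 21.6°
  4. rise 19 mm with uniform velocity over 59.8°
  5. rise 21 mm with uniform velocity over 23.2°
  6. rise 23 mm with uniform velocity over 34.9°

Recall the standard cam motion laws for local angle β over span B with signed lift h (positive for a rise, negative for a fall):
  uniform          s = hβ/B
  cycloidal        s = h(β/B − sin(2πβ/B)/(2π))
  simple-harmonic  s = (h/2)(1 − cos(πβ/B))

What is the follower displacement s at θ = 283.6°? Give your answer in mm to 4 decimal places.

seg 1 [0°–190.2°] uniform, h=10: full span → s += 10 → s = 10.0000
seg 2 [190.2°–220.5°] cycloidal, h=14: full span → s += 14 → s = 24.0000
seg 3 [220.5°–242.1°] dwell: s stays 24.0000
seg 4 [242.1°–301.9°] uniform, h=19: θ=283.6° here. β=41.5, B=59.8. 19·41.5/59.8 = 13.1856 → s = 37.1856

37.1856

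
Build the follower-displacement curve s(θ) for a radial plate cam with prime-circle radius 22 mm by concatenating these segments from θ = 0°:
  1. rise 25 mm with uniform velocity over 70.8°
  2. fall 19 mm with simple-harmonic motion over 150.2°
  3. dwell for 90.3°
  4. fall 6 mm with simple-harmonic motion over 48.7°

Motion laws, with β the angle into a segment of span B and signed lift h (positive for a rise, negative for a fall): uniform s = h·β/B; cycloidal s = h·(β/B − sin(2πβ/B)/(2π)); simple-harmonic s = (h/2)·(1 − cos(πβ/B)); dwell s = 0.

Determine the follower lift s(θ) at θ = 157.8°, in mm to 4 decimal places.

seg 1 [0°–70.8°] uniform, h=25: full span → s += 25 → s = 25.0000
seg 2 [70.8°–221°] simple-harmonic, h=-19: θ=157.8° here. β=87, B=150.2. -19/2·(1 − cos(π·0.5792)) = -11.8402 → s = 13.1598

13.1598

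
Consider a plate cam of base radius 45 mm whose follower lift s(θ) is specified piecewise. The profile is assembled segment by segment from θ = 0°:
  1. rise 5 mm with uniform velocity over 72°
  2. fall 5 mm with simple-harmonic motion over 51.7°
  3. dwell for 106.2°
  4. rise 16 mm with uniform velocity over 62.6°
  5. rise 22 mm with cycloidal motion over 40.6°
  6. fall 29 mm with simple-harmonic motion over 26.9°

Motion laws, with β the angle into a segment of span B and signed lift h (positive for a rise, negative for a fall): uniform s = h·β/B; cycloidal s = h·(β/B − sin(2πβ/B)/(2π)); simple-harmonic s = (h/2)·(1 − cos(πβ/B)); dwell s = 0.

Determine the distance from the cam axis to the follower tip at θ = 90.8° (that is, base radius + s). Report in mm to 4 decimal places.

seg 1 [0°–72°] uniform, h=5: full span → s += 5 → s = 5.0000
seg 2 [72°–123.7°] simple-harmonic, h=-5: θ=90.8° here. β=18.8, B=51.7. -5/2·(1 − cos(π·0.3636)) = -1.4615 → s = 3.5385
radial distance = base radius + s = 45 + 3.5385 = 48.5385

48.5385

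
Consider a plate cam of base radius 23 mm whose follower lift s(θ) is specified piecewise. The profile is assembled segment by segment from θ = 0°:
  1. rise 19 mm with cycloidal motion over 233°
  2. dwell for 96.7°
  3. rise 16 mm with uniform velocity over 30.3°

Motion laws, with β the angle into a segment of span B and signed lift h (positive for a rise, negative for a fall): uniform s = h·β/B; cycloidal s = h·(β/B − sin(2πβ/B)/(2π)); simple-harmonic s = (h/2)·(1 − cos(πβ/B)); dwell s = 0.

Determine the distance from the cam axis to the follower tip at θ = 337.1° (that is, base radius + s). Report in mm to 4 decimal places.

seg 1 [0°–233°] cycloidal, h=19: full span → s += 19 → s = 19.0000
seg 2 [233°–329.7°] dwell: s stays 19.0000
seg 3 [329.7°–360°] uniform, h=16: θ=337.1° here. β=7.4, B=30.3. 16·7.4/30.3 = 3.9076 → s = 22.9076
radial distance = base radius + s = 23 + 22.9076 = 45.9076

45.9076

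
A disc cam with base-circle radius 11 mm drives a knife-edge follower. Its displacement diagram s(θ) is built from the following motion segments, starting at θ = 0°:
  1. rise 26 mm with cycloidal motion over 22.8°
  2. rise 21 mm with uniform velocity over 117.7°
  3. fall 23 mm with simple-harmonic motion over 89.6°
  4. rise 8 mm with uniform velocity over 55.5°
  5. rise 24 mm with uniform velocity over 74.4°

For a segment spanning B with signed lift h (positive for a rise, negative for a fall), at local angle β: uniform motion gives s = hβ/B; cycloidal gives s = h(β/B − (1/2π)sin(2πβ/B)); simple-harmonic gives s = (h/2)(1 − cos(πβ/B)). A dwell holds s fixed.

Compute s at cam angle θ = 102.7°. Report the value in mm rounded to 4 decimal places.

seg 1 [0°–22.8°] cycloidal, h=26: full span → s += 26 → s = 26.0000
seg 2 [22.8°–140.5°] uniform, h=21: θ=102.7° here. β=79.9, B=117.7. 21·79.9/117.7 = 14.2557 → s = 40.2557

40.2557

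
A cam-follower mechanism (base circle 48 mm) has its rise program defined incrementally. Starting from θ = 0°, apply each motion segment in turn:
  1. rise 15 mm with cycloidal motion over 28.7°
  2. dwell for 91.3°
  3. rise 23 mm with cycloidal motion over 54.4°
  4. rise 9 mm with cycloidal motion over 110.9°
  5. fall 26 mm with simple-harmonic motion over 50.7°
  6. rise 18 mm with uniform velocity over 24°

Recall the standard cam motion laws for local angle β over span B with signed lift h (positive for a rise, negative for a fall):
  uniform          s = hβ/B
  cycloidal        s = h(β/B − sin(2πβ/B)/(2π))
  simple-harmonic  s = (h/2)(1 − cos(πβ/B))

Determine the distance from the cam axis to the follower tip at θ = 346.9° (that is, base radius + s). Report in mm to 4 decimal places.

seg 1 [0°–28.7°] cycloidal, h=15: full span → s += 15 → s = 15.0000
seg 2 [28.7°–120°] dwell: s stays 15.0000
seg 3 [120°–174.4°] cycloidal, h=23: full span → s += 23 → s = 38.0000
seg 4 [174.4°–285.3°] cycloidal, h=9: full span → s += 9 → s = 47.0000
seg 5 [285.3°–336°] simple-harmonic, h=-26: full span → s += -26 → s = 21.0000
seg 6 [336°–360°] uniform, h=18: θ=346.9° here. β=10.9, B=24. 18·10.9/24 = 8.1750 → s = 29.1750
radial distance = base radius + s = 48 + 29.1750 = 77.1750

77.1750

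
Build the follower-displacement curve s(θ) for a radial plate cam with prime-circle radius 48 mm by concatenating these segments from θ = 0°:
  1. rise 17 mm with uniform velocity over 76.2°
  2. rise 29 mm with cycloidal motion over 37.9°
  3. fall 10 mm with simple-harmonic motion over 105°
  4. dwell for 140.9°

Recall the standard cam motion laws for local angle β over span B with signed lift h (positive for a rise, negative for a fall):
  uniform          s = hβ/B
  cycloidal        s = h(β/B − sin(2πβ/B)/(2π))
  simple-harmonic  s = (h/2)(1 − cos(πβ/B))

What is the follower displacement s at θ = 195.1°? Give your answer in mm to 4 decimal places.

seg 1 [0°–76.2°] uniform, h=17: full span → s += 17 → s = 17.0000
seg 2 [76.2°–114.1°] cycloidal, h=29: full span → s += 29 → s = 46.0000
seg 3 [114.1°–219.1°] simple-harmonic, h=-10: θ=195.1° here. β=81, B=105. -10/2·(1 − cos(π·0.7714)) = -8.7654 → s = 37.2346

37.2346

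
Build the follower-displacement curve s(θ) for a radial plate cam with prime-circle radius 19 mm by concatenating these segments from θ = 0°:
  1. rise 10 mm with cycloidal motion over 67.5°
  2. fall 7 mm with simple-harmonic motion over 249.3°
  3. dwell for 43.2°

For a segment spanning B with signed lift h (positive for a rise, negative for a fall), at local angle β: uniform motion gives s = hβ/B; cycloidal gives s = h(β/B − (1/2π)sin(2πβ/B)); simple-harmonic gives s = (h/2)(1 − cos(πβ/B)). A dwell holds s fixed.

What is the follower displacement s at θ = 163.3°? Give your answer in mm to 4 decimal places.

seg 1 [0°–67.5°] cycloidal, h=10: full span → s += 10 → s = 10.0000
seg 2 [67.5°–316.8°] simple-harmonic, h=-7: θ=163.3° here. β=95.8, B=249.3. -7/2·(1 − cos(π·0.3843)) = -2.2554 → s = 7.7446

7.7446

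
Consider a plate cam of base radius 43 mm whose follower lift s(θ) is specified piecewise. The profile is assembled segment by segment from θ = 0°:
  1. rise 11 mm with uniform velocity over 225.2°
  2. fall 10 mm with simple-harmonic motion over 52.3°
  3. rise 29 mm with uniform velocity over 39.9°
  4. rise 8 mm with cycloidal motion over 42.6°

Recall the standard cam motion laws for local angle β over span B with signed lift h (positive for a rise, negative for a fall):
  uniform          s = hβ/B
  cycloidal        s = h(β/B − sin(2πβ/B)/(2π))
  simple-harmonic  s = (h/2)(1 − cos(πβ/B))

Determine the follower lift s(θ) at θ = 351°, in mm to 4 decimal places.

seg 1 [0°–225.2°] uniform, h=11: full span → s += 11 → s = 11.0000
seg 2 [225.2°–277.5°] simple-harmonic, h=-10: full span → s += -10 → s = 1.0000
seg 3 [277.5°–317.4°] uniform, h=29: full span → s += 29 → s = 30.0000
seg 4 [317.4°–360°] cycloidal, h=8: θ=351° here. β=33.6, B=42.6. 8·(0.7887 − sin(2π·0.7887)/(2π)) = 7.5456 → s = 37.5456

37.5456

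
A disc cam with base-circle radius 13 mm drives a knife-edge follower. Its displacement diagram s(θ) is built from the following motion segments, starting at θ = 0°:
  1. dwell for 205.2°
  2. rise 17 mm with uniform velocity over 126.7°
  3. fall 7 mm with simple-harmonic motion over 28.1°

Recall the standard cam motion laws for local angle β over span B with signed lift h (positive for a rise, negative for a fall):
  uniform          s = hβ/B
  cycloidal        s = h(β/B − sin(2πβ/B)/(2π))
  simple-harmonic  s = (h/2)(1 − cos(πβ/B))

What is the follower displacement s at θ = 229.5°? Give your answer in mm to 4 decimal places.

seg 1 [0°–205.2°] dwell: s stays 0.0000
seg 2 [205.2°–331.9°] uniform, h=17: θ=229.5° here. β=24.3, B=126.7. 17·24.3/126.7 = 3.2605 → s = 3.2605

3.2605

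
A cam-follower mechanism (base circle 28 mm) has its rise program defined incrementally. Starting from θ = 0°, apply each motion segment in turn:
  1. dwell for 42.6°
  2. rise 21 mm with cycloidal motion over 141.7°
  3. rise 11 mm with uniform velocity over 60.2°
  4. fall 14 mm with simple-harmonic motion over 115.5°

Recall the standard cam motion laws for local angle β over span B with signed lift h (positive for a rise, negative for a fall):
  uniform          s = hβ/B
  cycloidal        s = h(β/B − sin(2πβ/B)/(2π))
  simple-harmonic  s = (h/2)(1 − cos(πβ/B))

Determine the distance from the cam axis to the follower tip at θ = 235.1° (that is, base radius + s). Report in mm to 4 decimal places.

seg 1 [0°–42.6°] dwell: s stays 0.0000
seg 2 [42.6°–184.3°] cycloidal, h=21: full span → s += 21 → s = 21.0000
seg 3 [184.3°–244.5°] uniform, h=11: θ=235.1° here. β=50.8, B=60.2. 11·50.8/60.2 = 9.2824 → s = 30.2824
radial distance = base radius + s = 28 + 30.2824 = 58.2824

58.2824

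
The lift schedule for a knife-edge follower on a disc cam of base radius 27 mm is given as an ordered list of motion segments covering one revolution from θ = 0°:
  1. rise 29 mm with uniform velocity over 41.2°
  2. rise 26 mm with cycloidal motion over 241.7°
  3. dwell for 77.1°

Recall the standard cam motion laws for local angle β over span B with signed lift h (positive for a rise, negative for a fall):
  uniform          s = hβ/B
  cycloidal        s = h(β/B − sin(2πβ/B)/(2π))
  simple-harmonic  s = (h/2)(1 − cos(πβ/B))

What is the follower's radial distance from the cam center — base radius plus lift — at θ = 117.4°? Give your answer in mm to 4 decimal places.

seg 1 [0°–41.2°] uniform, h=29: full span → s += 29 → s = 29.0000
seg 2 [41.2°–282.9°] cycloidal, h=26: θ=117.4° here. β=76.2, B=241.7. 26·(0.3153 − sin(2π·0.3153)/(2π)) = 4.4020 → s = 33.4020
radial distance = base radius + s = 27 + 33.4020 = 60.4020

60.4020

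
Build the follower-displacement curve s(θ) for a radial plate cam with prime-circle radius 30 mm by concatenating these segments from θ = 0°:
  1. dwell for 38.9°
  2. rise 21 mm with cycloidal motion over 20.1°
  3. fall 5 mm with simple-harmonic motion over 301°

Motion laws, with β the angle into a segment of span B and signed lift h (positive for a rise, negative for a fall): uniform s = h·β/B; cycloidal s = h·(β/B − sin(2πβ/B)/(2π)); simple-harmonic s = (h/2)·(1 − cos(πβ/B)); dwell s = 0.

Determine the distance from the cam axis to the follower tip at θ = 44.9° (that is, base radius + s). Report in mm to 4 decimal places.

seg 1 [0°–38.9°] dwell: s stays 0.0000
seg 2 [38.9°–59°] cycloidal, h=21: θ=44.9° here. β=6, B=20.1. 21·(0.2985 − sin(2π·0.2985)/(2π)) = 3.0804 → s = 3.0804
radial distance = base radius + s = 30 + 3.0804 = 33.0804

33.0804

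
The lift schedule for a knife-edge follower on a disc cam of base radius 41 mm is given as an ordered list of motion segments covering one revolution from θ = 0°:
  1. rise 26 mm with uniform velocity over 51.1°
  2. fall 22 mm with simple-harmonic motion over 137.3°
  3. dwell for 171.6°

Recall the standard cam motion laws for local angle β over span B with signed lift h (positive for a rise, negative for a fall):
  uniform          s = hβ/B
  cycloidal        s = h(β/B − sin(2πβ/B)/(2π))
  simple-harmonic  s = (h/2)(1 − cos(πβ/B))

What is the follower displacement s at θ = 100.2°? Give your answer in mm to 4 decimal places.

seg 1 [0°–51.1°] uniform, h=26: full span → s += 26 → s = 26.0000
seg 2 [51.1°–188.4°] simple-harmonic, h=-22: θ=100.2° here. β=49.1, B=137.3. -22/2·(1 − cos(π·0.3576)) = -6.2419 → s = 19.7581

19.7581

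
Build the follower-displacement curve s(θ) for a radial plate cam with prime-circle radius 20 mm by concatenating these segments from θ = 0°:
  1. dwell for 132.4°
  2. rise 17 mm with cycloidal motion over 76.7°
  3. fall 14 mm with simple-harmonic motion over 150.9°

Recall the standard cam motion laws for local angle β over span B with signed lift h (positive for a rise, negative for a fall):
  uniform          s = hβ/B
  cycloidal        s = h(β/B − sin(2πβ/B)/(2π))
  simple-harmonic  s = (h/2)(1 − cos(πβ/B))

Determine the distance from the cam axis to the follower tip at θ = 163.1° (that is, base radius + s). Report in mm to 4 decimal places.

seg 1 [0°–132.4°] dwell: s stays 0.0000
seg 2 [132.4°–209.1°] cycloidal, h=17: θ=163.1° here. β=30.7, B=76.7. 17·(0.4003 − sin(2π·0.4003)/(2π)) = 5.2177 → s = 5.2177
radial distance = base radius + s = 20 + 5.2177 = 25.2177

25.2177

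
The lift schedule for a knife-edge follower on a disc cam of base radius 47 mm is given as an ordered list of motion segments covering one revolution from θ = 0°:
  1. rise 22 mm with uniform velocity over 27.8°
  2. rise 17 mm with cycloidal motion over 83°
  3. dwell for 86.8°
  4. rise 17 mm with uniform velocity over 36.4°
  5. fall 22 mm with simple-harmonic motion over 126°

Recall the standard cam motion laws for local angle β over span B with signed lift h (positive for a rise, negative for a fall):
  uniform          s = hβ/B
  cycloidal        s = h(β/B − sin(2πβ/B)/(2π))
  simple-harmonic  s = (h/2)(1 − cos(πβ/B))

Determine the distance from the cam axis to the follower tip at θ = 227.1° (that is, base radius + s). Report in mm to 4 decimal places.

seg 1 [0°–27.8°] uniform, h=22: full span → s += 22 → s = 22.0000
seg 2 [27.8°–110.8°] cycloidal, h=17: full span → s += 17 → s = 39.0000
seg 3 [110.8°–197.6°] dwell: s stays 39.0000
seg 4 [197.6°–234°] uniform, h=17: θ=227.1° here. β=29.5, B=36.4. 17·29.5/36.4 = 13.7775 → s = 52.7775
radial distance = base radius + s = 47 + 52.7775 = 99.7775

99.7775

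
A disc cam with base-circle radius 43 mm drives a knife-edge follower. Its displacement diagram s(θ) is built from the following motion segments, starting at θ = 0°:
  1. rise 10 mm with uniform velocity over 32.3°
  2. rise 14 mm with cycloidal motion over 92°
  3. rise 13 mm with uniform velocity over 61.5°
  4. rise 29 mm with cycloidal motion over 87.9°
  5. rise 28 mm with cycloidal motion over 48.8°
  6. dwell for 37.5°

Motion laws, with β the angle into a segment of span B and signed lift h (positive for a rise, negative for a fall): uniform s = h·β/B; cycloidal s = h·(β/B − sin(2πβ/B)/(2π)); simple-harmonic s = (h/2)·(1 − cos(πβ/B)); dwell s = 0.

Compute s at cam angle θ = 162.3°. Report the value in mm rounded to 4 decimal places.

seg 1 [0°–32.3°] uniform, h=10: full span → s += 10 → s = 10.0000
seg 2 [32.3°–124.3°] cycloidal, h=14: full span → s += 14 → s = 24.0000
seg 3 [124.3°–185.8°] uniform, h=13: θ=162.3° here. β=38, B=61.5. 13·38/61.5 = 8.0325 → s = 32.0325

32.0325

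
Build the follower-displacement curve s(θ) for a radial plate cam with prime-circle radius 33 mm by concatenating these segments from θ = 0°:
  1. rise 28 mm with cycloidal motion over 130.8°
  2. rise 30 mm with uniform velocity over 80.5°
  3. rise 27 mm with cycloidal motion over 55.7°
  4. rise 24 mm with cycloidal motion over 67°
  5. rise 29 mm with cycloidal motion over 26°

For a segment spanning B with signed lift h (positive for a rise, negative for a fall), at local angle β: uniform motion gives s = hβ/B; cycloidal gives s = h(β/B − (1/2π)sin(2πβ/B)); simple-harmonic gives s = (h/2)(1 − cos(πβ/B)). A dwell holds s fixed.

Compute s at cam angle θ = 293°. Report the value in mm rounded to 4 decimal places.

seg 1 [0°–130.8°] cycloidal, h=28: full span → s += 28 → s = 28.0000
seg 2 [130.8°–211.3°] uniform, h=30: full span → s += 30 → s = 58.0000
seg 3 [211.3°–267°] cycloidal, h=27: full span → s += 27 → s = 85.0000
seg 4 [267°–334°] cycloidal, h=24: θ=293° here. β=26, B=67. 24·(0.3881 − sin(2π·0.3881)/(2π)) = 6.8430 → s = 91.8430

91.8430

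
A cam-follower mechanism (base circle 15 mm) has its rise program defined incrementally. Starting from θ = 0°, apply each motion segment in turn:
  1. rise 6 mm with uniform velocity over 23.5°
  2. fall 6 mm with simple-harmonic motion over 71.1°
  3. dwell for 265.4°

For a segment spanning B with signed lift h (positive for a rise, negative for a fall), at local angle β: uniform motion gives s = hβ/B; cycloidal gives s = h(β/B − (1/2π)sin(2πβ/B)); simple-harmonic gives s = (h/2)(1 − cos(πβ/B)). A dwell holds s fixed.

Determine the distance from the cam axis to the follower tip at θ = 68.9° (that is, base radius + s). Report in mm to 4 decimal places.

seg 1 [0°–23.5°] uniform, h=6: full span → s += 6 → s = 6.0000
seg 2 [23.5°–94.6°] simple-harmonic, h=-6: θ=68.9° here. β=45.4, B=71.1. -6/2·(1 − cos(π·0.6385)) = -4.2649 → s = 1.7351
radial distance = base radius + s = 15 + 1.7351 = 16.7351

16.7351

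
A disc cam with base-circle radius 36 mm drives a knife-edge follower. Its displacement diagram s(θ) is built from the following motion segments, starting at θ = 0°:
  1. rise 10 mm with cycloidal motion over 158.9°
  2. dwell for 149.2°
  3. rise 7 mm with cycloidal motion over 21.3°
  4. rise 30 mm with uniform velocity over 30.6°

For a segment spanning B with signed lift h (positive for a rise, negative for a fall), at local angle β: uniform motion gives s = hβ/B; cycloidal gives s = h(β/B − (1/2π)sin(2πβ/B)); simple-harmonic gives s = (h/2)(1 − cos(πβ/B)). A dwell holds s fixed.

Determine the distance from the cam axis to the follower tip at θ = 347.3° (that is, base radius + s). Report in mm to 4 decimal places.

seg 1 [0°–158.9°] cycloidal, h=10: full span → s += 10 → s = 10.0000
seg 2 [158.9°–308.1°] dwell: s stays 10.0000
seg 3 [308.1°–329.4°] cycloidal, h=7: full span → s += 7 → s = 17.0000
seg 4 [329.4°–360°] uniform, h=30: θ=347.3° here. β=17.9, B=30.6. 30·17.9/30.6 = 17.5490 → s = 34.5490
radial distance = base radius + s = 36 + 34.5490 = 70.5490

70.5490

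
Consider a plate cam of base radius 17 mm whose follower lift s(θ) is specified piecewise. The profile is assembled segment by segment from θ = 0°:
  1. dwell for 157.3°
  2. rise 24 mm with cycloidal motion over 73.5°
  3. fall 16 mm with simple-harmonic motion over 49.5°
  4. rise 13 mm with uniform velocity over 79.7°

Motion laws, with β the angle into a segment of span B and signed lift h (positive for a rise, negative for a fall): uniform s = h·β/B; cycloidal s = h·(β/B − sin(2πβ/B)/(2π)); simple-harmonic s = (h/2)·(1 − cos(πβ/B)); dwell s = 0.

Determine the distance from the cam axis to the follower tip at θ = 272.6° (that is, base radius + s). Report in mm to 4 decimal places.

seg 1 [0°–157.3°] dwell: s stays 0.0000
seg 2 [157.3°–230.8°] cycloidal, h=24: full span → s += 24 → s = 24.0000
seg 3 [230.8°–280.3°] simple-harmonic, h=-16: θ=272.6° here. β=41.8, B=49.5. -16/2·(1 − cos(π·0.8444)) = -15.0636 → s = 8.9364
radial distance = base radius + s = 17 + 8.9364 = 25.9364

25.9364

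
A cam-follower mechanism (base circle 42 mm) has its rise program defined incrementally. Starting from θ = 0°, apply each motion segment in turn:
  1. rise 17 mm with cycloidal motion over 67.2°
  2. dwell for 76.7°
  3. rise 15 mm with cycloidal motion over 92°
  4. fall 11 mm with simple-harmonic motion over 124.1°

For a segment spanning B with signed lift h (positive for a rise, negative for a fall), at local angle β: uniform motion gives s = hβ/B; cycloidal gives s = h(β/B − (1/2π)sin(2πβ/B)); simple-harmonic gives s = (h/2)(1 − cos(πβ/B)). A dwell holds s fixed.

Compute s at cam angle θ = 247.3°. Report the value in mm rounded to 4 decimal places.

seg 1 [0°–67.2°] cycloidal, h=17: full span → s += 17 → s = 17.0000
seg 2 [67.2°–143.9°] dwell: s stays 17.0000
seg 3 [143.9°–235.9°] cycloidal, h=15: full span → s += 15 → s = 32.0000
seg 4 [235.9°–360°] simple-harmonic, h=-11: θ=247.3° here. β=11.4, B=124.1. -11/2·(1 − cos(π·0.0919)) = -0.2274 → s = 31.7726

31.7726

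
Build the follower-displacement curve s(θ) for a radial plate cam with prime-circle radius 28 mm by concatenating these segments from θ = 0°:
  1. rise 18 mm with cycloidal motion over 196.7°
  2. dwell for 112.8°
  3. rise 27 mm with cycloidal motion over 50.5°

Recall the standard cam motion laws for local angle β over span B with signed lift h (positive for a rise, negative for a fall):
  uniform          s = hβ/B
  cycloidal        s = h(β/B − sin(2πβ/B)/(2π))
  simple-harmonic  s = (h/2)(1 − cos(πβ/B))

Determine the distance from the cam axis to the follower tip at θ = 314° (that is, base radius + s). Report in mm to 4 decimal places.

seg 1 [0°–196.7°] cycloidal, h=18: full span → s += 18 → s = 18.0000
seg 2 [196.7°–309.5°] dwell: s stays 18.0000
seg 3 [309.5°–360°] cycloidal, h=27: θ=314° here. β=4.5, B=50.5. 27·(0.0891 − sin(2π·0.0891)/(2π)) = 0.1237 → s = 18.1237
radial distance = base radius + s = 28 + 18.1237 = 46.1237

46.1237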